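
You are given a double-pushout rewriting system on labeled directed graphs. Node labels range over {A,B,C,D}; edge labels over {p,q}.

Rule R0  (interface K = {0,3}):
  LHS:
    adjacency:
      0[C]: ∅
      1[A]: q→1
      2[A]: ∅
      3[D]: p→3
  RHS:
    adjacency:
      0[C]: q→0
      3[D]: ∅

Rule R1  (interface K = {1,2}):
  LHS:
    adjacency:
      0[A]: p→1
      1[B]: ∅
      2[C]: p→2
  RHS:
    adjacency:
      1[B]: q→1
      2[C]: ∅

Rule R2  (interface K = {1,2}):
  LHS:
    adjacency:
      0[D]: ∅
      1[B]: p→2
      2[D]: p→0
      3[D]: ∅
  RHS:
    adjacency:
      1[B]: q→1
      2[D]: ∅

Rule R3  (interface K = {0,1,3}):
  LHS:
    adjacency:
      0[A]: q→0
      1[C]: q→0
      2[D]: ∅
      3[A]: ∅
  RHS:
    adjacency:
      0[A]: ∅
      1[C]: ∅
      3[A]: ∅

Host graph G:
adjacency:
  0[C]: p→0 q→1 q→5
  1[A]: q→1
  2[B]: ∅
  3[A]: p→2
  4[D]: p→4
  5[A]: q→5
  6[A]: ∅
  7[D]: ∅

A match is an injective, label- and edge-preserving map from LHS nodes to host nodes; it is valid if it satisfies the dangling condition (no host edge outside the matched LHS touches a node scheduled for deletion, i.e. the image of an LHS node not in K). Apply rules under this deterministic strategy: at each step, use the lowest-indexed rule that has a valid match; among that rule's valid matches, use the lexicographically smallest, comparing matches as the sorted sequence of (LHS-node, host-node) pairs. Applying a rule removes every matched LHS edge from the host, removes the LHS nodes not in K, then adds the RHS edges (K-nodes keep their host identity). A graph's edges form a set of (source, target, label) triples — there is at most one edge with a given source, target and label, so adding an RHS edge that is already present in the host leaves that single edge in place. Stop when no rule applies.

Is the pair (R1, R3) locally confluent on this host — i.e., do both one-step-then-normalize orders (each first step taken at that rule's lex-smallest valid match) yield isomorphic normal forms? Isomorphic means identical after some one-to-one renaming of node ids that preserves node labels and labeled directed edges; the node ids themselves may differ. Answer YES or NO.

Answer: YES

Rewrite trace:
branch R1-first: apply at {0↦3, 1↦2, 2↦0} → |E|=6, then 1 more step(s) → NF |V|=6 |E|=4 V={0:C, 1:A, 2:B, 4:D, 5:A, 6:A} E=0-q->5 2-q->2 4-p->4 5-q->5
branch R3-first: apply at {0↦1, 1↦0, 2↦7, 3↦3} → |E|=5, then 1 more step(s) → NF |V|=6 |E|=4 V={0:C, 1:A, 2:B, 4:D, 5:A, 6:A} E=0-q->5 2-q->2 4-p->4 5-q->5
graphs isomorphic (equal up to label-preserving node renaming)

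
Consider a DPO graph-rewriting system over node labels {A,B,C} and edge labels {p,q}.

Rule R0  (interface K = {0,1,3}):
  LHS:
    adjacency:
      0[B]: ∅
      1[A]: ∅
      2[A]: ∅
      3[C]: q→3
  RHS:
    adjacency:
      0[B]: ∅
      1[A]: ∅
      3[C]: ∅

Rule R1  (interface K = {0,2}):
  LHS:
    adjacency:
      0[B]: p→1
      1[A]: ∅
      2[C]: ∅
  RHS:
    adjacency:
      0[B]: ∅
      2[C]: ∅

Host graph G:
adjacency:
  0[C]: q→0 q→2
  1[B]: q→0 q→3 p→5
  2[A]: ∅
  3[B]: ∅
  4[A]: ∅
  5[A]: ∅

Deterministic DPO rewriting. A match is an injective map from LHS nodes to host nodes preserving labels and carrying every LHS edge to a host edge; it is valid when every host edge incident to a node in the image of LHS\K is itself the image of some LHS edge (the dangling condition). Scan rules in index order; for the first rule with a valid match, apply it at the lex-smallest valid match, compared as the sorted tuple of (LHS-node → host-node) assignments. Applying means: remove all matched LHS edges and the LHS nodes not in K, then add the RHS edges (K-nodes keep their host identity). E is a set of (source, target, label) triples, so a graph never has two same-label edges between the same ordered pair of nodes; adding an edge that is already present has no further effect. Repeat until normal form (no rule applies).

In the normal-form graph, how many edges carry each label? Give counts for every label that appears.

Answer: q:3

Steps:
[0] host  ⇒  6 nodes, 5 edges  {0-q->0 0-q->2 1-q->0 1-q->3 1-p->5}
[1] R0 @ {0↦1, 1↦2, 2↦4, 3↦0}  ⇒  5 nodes, 4 edges  {0-q->2 1-q->0 1-q->3 1-p->5}
[2] R1 @ {0↦1, 1↦5, 2↦0}  ⇒  4 nodes, 3 edges  {0-q->2 1-q->0 1-q->3}
halt: no rule applies after step 2
NF edges: [(0, 2, 'q'), (1, 0, 'q'), (1, 3, 'q')]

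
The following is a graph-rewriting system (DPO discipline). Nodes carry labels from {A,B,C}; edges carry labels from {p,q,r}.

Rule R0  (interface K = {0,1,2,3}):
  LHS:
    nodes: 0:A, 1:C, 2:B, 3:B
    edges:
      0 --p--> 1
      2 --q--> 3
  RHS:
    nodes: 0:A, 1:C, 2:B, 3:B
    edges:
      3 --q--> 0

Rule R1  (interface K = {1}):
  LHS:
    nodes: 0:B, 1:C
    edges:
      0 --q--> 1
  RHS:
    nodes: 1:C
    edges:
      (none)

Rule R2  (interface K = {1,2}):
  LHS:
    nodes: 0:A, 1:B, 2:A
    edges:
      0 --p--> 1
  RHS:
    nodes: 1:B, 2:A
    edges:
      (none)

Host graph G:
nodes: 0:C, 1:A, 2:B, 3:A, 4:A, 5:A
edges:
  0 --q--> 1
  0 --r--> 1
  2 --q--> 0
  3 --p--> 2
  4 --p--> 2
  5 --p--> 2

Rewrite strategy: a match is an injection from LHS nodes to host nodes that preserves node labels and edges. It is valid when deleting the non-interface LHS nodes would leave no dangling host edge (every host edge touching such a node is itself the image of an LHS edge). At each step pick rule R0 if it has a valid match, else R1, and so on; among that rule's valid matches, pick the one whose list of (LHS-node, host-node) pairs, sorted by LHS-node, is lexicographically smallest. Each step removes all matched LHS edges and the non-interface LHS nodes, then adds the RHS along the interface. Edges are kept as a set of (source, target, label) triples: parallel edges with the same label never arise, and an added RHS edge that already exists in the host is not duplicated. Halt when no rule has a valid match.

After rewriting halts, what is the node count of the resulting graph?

Answer: 2

Rewrite trace:
start.  V:6 E:6  edges: 0-q->1 0-r->1 2-q->0 3-p->2 4-p->2 5-p->2
1. fire R2 via {0↦3, 1↦2, 2↦1}  →  V:5 E:5  edges: 0-q->1 0-r->1 2-q->0 4-p->2 5-p->2
2. fire R2 via {0↦4, 1↦2, 2↦1}  →  V:4 E:4  edges: 0-q->1 0-r->1 2-q->0 5-p->2
3. fire R2 via {0↦5, 1↦2, 2↦1}  →  V:3 E:3  edges: 0-q->1 0-r->1 2-q->0
4. fire R1 via {0↦2, 1↦0}  →  V:2 E:2  edges: 0-q->1 0-r->1
halt: no rule applies after step 4
NF nodes: {0:C, 1:A}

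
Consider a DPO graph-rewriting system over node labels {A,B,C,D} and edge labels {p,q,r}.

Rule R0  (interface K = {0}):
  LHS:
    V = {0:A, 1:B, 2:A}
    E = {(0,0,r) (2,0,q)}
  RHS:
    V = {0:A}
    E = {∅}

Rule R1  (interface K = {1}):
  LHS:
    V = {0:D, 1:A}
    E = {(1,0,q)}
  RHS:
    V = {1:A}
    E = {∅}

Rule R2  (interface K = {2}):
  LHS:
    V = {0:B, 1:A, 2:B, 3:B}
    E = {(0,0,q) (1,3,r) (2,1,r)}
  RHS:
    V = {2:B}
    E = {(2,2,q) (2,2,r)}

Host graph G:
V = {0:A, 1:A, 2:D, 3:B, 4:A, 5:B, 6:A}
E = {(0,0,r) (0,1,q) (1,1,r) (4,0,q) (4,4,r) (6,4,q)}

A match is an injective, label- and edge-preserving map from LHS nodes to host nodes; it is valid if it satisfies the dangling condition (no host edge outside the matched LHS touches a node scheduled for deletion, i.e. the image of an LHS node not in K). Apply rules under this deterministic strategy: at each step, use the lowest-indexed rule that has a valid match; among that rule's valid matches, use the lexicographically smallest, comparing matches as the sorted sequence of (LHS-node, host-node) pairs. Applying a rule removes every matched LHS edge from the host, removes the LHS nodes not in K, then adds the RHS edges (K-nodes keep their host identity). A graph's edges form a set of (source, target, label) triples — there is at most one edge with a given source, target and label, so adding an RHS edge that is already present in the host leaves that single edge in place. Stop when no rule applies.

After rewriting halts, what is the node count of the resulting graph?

Answer: 3

Rewrite trace:
start.  V:7 E:6  edges: 0-r->0 0-q->1 1-r->1 4-q->0 4-r->4 6-q->4
1. fire R0 via {0↦4, 1↦3, 2↦6}  →  V:5 E:4  edges: 0-r->0 0-q->1 1-r->1 4-q->0
2. fire R0 via {0↦0, 1↦5, 2↦4}  →  V:3 E:2  edges: 0-q->1 1-r->1
normal form: no rule applies after step 2
NF nodes: {0:A, 1:A, 2:D}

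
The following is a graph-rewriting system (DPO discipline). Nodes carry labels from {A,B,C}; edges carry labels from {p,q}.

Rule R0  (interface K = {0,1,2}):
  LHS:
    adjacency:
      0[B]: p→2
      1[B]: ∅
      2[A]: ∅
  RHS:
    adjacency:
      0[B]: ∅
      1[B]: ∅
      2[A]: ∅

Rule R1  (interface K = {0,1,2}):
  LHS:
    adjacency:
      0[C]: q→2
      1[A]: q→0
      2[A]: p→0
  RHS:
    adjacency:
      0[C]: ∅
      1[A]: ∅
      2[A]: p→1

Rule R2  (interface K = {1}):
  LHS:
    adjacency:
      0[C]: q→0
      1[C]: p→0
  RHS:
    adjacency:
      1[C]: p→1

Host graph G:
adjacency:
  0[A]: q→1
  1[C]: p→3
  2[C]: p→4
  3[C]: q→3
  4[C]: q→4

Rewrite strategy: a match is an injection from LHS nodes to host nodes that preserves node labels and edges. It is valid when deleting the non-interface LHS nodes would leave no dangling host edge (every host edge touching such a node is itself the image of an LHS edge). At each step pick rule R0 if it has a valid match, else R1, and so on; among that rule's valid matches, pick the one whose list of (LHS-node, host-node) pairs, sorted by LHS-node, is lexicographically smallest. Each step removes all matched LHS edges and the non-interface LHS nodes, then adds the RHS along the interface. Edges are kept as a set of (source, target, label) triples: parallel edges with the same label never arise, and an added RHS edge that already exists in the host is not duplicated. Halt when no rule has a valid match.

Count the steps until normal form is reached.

Answer: 2

Steps:
start.  V:5 E:5  edges: 0-q->1 1-p->3 2-p->4 3-q->3 4-q->4
1. fire R2 via {0↦3, 1↦1}  →  V:4 E:4  edges: 0-q->1 1-p->1 2-p->4 4-q->4
2. fire R2 via {0↦4, 1↦2}  →  V:3 E:3  edges: 0-q->1 1-p->1 2-p->2
final graph: no rule applies after step 2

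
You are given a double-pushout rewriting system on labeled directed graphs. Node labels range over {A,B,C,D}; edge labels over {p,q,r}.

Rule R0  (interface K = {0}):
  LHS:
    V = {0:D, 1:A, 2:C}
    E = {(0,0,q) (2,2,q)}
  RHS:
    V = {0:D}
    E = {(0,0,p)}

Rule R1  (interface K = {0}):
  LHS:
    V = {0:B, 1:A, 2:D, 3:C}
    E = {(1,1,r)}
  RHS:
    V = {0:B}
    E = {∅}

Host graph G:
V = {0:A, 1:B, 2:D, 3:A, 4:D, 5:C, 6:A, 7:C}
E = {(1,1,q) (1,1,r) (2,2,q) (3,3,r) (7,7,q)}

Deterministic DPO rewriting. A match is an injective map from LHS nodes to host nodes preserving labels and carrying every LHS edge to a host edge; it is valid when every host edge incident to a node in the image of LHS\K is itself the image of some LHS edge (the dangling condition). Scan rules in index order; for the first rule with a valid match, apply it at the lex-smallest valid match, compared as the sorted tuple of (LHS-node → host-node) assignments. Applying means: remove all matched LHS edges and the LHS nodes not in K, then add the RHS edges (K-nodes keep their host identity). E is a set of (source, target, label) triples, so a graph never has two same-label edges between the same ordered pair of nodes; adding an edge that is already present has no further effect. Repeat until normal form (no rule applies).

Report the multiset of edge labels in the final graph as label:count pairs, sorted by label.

Answer: p:1 q:1 r:1

Derivation:
[0] host  ⇒  8 nodes, 5 edges  {1-q->1 1-r->1 2-q->2 3-r->3 7-q->7}
[1] R0 @ {0↦2, 1↦0, 2↦7}  ⇒  6 nodes, 4 edges  {1-q->1 1-r->1 2-p->2 3-r->3}
[2] R1 @ {0↦1, 1↦3, 2↦4, 3↦5}  ⇒  3 nodes, 3 edges  {1-q->1 1-r->1 2-p->2}
final graph: no rule applies after step 2
NF edges: [(1, 1, 'q'), (1, 1, 'r'), (2, 2, 'p')]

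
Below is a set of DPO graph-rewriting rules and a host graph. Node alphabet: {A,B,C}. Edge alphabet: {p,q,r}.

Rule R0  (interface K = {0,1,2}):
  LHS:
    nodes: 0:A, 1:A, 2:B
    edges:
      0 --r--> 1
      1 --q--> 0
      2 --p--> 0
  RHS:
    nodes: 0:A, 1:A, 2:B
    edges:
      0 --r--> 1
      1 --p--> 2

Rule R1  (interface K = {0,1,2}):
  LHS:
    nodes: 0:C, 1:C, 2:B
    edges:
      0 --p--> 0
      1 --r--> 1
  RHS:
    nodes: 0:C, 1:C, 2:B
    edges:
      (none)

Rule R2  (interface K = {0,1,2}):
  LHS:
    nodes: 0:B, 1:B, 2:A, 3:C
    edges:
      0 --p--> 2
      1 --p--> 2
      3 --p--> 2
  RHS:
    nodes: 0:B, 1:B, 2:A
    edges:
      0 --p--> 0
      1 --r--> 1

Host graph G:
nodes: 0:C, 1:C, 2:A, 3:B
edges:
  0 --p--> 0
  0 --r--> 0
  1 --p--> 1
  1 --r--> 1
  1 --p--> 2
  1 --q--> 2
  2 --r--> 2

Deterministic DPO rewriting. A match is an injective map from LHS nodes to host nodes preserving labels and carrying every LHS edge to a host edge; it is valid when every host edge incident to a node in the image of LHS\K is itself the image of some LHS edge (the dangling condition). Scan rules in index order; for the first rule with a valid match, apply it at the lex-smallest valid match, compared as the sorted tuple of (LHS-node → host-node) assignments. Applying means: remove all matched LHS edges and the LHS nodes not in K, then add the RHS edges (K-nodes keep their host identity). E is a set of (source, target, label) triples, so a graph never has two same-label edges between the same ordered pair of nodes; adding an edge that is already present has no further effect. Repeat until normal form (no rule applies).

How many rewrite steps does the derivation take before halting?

Answer: 2

Derivation:
[0] host  ⇒  4 nodes, 7 edges  {0-p->0 0-r->0 1-p->1 1-r->1 1-p->2 1-q->2 2-r->2}
[1] R1 @ {0↦0, 1↦1, 2↦3}  ⇒  4 nodes, 5 edges  {0-r->0 1-p->1 1-p->2 1-q->2 2-r->2}
[2] R1 @ {0↦1, 1↦0, 2↦3}  ⇒  4 nodes, 3 edges  {1-p->2 1-q->2 2-r->2}
final graph: no rule applies after step 2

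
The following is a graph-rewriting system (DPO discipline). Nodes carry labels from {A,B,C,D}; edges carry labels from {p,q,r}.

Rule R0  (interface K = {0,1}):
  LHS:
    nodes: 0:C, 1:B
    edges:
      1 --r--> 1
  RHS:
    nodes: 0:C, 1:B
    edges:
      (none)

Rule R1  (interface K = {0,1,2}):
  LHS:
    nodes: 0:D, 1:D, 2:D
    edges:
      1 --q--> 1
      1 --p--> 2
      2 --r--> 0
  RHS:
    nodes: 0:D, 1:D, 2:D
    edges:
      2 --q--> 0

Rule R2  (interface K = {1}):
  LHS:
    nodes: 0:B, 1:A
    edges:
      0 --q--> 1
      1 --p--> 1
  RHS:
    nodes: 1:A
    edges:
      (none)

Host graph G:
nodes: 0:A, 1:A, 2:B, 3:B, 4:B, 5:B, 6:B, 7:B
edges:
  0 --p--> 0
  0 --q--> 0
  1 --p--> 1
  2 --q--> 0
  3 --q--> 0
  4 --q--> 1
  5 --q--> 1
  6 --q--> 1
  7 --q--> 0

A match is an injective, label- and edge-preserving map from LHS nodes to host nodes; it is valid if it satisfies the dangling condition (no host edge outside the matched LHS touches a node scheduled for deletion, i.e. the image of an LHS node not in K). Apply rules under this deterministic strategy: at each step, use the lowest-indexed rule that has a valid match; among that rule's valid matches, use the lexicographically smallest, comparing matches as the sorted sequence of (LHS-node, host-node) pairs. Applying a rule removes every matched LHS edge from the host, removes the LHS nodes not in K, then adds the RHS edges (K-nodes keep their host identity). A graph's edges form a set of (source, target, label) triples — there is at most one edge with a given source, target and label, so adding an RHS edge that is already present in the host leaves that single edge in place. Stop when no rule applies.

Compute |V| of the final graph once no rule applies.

initial: |V|=8 |E|=9  E = 0-p->0 0-q->0 1-p->1 2-q->0 3-q->0 4-q->1 5-q->1 6-q->1 7-q->0
step 1: apply R2 at {0↦2, 1↦0}  → |V|=7 |E|=7  E = 0-q->0 1-p->1 3-q->0 4-q->1 5-q->1 6-q->1 7-q->0
step 2: apply R2 at {0↦4, 1↦1}  → |V|=6 |E|=5  E = 0-q->0 3-q->0 5-q->1 6-q->1 7-q->0
normal form: no rule applies after step 2
NF nodes: {0:A, 1:A, 3:B, 5:B, 6:B, 7:B}

Answer: 6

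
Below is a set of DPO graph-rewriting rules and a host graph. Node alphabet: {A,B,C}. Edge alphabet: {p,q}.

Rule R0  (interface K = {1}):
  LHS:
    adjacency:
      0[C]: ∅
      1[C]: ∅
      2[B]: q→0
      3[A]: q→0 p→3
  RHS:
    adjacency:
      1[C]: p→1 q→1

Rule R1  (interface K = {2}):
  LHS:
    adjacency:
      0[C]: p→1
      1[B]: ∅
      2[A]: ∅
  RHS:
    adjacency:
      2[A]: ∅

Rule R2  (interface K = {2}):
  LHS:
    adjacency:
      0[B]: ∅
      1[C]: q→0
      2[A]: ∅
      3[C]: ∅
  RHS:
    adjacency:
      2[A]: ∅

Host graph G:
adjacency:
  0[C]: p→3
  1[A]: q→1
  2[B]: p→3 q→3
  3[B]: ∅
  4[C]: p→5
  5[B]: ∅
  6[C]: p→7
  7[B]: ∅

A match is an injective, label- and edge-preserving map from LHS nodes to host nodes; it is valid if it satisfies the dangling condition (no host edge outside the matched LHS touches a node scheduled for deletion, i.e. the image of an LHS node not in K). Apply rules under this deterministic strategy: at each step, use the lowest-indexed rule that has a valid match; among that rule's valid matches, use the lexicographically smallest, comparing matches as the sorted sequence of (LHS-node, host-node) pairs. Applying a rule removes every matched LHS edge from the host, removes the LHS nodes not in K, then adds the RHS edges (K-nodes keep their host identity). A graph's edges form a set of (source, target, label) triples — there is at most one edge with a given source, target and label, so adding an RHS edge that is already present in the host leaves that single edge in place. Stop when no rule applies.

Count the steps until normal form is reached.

Answer: 2

Steps:
start.  V:8 E:6  edges: 0-p->3 1-q->1 2-p->3 2-q->3 4-p->5 6-p->7
1. fire R1 via {0↦4, 1↦5, 2↦1}  →  V:6 E:5  edges: 0-p->3 1-q->1 2-p->3 2-q->3 6-p->7
2. fire R1 via {0↦6, 1↦7, 2↦1}  →  V:4 E:4  edges: 0-p->3 1-q->1 2-p->3 2-q->3
halt: no rule applies after step 2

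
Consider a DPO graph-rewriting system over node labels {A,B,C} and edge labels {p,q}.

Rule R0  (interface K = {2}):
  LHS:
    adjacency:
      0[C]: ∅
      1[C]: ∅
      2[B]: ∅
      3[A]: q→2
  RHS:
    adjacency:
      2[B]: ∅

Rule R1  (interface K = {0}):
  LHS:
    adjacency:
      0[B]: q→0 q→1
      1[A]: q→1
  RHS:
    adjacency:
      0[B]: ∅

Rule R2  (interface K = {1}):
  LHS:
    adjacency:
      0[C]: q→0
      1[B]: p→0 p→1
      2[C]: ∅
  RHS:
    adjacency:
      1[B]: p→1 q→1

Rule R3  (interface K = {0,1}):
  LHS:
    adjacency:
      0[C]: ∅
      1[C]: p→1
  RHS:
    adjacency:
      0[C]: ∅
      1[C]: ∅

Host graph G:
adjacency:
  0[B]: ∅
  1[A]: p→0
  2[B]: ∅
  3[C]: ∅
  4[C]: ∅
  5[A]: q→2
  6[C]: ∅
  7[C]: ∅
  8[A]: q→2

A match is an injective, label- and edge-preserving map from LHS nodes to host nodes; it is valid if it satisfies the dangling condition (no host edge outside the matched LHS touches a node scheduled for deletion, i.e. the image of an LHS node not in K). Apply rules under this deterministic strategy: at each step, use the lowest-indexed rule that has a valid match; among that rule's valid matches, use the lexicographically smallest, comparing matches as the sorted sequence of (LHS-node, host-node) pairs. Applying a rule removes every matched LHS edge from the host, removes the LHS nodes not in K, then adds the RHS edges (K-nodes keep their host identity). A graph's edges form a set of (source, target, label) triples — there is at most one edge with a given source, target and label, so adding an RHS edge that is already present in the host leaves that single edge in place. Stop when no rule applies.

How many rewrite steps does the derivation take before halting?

Answer: 2

Derivation:
[0] host  ⇒  9 nodes, 3 edges  {1-p->0 5-q->2 8-q->2}
[1] R0 @ {0↦3, 1↦4, 2↦2, 3↦5}  ⇒  6 nodes, 2 edges  {1-p->0 8-q->2}
[2] R0 @ {0↦6, 1↦7, 2↦2, 3↦8}  ⇒  3 nodes, 1 edges  {1-p->0}
final graph: no rule applies after step 2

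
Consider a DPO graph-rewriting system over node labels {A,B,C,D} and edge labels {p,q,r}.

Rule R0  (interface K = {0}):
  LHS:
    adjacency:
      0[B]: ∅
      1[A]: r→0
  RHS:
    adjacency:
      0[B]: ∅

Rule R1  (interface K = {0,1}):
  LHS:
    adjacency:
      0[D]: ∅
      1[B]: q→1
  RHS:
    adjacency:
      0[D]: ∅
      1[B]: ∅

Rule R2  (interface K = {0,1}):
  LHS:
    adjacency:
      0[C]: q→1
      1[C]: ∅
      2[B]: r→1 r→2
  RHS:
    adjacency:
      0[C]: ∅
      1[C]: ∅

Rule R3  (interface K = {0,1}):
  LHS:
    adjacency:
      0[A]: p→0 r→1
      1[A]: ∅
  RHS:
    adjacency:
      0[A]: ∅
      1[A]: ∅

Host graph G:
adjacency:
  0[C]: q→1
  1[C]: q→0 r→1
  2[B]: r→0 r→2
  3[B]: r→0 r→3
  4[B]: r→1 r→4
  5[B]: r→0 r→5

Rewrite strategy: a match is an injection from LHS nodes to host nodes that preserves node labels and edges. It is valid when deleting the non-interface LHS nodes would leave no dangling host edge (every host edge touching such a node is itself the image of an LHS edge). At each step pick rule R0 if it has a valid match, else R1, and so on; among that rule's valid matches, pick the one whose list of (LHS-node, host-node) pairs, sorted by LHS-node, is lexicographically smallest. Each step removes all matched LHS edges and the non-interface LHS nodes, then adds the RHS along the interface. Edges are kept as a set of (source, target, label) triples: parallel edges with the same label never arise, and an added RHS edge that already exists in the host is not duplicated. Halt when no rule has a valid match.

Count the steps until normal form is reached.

Answer: 2

Steps:
[0] host  ⇒  6 nodes, 11 edges  {0-q->1 1-q->0 1-r->1 2-r->0 2-r->2 3-r->0 3-r->3 4-r->1 4-r->4 5-r->0 5-r->5}
[1] R2 @ {0↦0, 1↦1, 2↦4}  ⇒  5 nodes, 8 edges  {1-q->0 1-r->1 2-r->0 2-r->2 3-r->0 3-r->3 5-r->0 5-r->5}
[2] R2 @ {0↦1, 1↦0, 2↦2}  ⇒  4 nodes, 5 edges  {1-r->1 3-r->0 3-r->3 5-r->0 5-r->5}
normal form: no rule applies after step 2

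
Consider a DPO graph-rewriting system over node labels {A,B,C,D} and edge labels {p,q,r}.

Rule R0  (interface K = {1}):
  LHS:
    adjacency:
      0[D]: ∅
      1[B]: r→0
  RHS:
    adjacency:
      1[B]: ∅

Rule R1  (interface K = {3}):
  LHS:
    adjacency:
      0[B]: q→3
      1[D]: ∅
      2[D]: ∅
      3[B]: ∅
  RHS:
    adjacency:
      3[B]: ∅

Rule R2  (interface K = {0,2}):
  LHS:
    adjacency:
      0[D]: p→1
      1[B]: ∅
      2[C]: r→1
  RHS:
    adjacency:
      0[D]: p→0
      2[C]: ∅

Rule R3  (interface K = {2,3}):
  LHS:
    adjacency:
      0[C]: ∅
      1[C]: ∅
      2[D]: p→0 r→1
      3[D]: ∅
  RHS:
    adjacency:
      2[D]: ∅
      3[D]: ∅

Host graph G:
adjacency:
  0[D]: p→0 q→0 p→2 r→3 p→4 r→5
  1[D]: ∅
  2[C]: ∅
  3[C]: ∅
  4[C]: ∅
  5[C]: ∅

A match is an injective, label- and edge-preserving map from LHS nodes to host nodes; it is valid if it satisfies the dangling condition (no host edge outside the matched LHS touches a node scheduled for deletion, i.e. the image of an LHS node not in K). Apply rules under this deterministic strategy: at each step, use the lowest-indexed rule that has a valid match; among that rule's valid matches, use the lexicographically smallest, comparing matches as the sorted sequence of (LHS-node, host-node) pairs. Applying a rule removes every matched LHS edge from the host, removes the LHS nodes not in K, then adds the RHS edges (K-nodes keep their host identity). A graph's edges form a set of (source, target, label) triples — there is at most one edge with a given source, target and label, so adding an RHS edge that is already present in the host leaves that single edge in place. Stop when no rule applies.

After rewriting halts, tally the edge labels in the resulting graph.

start.  V:6 E:6  edges: 0-p->0 0-q->0 0-p->2 0-r->3 0-p->4 0-r->5
1. fire R3 via {0↦2, 1↦3, 2↦0, 3↦1}  →  V:4 E:4  edges: 0-p->0 0-q->0 0-p->4 0-r->5
2. fire R3 via {0↦4, 1↦5, 2↦0, 3↦1}  →  V:2 E:2  edges: 0-p->0 0-q->0
final graph: no rule applies after step 2
NF edges: [(0, 0, 'p'), (0, 0, 'q')]

Answer: p:1 q:1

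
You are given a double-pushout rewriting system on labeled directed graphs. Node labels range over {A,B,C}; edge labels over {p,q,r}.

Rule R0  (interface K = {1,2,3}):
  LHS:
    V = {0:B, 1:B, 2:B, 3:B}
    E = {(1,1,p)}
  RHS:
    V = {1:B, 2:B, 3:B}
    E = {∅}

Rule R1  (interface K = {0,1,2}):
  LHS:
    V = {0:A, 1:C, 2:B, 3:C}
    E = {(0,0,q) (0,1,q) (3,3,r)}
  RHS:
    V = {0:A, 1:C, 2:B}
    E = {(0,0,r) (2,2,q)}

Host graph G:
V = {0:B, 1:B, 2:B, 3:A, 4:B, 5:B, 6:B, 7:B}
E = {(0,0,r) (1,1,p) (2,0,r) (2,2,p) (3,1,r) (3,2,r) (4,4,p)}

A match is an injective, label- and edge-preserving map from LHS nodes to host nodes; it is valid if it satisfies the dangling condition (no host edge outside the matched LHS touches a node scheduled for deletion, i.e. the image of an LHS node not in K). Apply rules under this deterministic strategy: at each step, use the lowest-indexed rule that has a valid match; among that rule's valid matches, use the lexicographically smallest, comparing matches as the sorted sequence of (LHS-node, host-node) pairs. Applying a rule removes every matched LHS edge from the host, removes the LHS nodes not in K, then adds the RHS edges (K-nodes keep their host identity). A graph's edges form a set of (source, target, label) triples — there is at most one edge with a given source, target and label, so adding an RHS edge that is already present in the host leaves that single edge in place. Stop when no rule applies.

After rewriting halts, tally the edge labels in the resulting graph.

[0] host  ⇒  8 nodes, 7 edges  {0-r->0 1-p->1 2-r->0 2-p->2 3-r->1 3-r->2 4-p->4}
[1] R0 @ {0↦5, 1↦1, 2↦0, 3↦2}  ⇒  7 nodes, 6 edges  {0-r->0 2-r->0 2-p->2 3-r->1 3-r->2 4-p->4}
[2] R0 @ {0↦6, 1↦2, 2↦0, 3↦1}  ⇒  6 nodes, 5 edges  {0-r->0 2-r->0 3-r->1 3-r->2 4-p->4}
[3] R0 @ {0↦7, 1↦4, 2↦0, 3↦1}  ⇒  5 nodes, 4 edges  {0-r->0 2-r->0 3-r->1 3-r->2}
halt: no rule applies after step 3
NF edges: [(0, 0, 'r'), (2, 0, 'r'), (3, 1, 'r'), (3, 2, 'r')]

Answer: r:4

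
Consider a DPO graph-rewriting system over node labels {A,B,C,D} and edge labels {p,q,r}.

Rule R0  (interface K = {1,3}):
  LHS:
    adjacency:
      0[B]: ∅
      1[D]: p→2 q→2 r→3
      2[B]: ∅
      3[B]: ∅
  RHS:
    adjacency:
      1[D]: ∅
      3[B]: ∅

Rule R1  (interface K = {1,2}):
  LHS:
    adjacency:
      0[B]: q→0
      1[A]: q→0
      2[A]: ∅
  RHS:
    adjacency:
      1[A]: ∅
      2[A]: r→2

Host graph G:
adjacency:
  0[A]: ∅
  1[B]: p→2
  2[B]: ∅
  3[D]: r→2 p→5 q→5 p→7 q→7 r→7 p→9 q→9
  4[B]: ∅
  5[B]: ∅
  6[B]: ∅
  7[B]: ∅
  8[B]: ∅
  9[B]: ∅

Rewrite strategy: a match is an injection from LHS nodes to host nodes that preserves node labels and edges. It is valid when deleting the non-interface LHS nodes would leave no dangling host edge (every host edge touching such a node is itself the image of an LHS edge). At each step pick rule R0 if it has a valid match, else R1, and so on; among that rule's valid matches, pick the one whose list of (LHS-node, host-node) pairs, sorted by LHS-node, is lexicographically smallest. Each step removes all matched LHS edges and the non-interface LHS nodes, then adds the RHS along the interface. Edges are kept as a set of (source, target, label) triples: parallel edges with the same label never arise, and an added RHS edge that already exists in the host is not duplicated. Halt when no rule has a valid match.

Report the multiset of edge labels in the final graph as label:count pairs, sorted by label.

start.  V:10 E:9  edges: 1-p->2 3-r->2 3-p->5 3-q->5 3-p->7 3-q->7 3-r->7 3-p->9 3-q->9
1. fire R0 via {0↦4, 1↦3, 2↦5, 3↦2}  →  V:8 E:6  edges: 1-p->2 3-p->7 3-q->7 3-r->7 3-p->9 3-q->9
2. fire R0 via {0↦6, 1↦3, 2↦9, 3↦7}  →  V:6 E:3  edges: 1-p->2 3-p->7 3-q->7
normal form: no rule applies after step 2
NF edges: [(1, 2, 'p'), (3, 7, 'p'), (3, 7, 'q')]

Answer: p:2 q:1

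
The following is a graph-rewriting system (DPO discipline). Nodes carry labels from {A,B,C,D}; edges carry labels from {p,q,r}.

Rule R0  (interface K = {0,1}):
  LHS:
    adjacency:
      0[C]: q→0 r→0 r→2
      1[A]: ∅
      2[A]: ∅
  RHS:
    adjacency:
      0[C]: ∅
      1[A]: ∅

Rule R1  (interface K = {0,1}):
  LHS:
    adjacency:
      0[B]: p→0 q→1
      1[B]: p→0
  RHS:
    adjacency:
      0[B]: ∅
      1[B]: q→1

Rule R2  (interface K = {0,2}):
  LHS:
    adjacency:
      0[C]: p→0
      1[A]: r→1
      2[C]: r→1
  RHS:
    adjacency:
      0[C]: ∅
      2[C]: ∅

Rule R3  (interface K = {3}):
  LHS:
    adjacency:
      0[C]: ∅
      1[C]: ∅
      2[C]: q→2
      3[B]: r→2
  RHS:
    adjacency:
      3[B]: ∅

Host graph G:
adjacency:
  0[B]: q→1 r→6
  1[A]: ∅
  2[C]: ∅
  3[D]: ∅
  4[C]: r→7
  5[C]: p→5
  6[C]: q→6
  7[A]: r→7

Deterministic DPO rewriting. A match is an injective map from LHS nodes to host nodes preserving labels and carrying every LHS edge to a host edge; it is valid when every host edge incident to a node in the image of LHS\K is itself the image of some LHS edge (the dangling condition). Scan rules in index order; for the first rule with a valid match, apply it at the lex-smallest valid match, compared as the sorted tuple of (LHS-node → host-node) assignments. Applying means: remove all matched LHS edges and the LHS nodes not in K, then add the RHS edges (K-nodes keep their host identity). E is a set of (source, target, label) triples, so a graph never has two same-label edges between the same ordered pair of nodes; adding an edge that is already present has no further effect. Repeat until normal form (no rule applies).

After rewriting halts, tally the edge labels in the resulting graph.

Answer: q:1

Steps:
[0] host  ⇒  8 nodes, 6 edges  {0-q->1 0-r->6 4-r->7 5-p->5 6-q->6 7-r->7}
[1] R2 @ {0↦5, 1↦7, 2↦4}  ⇒  7 nodes, 3 edges  {0-q->1 0-r->6 6-q->6}
[2] R3 @ {0↦2, 1↦4, 2↦6, 3↦0}  ⇒  4 nodes, 1 edges  {0-q->1}
final graph: no rule applies after step 2
NF edges: [(0, 1, 'q')]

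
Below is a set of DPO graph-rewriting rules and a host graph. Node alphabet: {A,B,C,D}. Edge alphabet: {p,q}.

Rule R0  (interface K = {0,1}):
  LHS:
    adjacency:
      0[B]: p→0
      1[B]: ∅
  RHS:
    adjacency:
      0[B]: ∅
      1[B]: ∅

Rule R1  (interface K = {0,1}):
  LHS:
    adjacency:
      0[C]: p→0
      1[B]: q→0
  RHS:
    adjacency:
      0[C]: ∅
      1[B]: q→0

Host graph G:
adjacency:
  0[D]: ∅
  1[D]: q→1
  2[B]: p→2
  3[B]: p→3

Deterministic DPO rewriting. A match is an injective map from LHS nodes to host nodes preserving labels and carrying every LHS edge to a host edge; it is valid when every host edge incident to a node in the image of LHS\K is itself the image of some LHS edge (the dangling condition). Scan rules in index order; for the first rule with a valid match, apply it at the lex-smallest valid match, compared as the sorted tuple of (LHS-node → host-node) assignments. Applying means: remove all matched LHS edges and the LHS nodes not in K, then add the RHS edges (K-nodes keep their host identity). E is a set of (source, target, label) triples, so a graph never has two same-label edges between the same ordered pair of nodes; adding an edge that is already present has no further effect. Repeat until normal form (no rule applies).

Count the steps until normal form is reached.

[0] host  ⇒  4 nodes, 3 edges  {1-q->1 2-p->2 3-p->3}
[1] R0 @ {0↦2, 1↦3}  ⇒  4 nodes, 2 edges  {1-q->1 3-p->3}
[2] R0 @ {0↦3, 1↦2}  ⇒  4 nodes, 1 edges  {1-q->1}
halt: no rule applies after step 2

Answer: 2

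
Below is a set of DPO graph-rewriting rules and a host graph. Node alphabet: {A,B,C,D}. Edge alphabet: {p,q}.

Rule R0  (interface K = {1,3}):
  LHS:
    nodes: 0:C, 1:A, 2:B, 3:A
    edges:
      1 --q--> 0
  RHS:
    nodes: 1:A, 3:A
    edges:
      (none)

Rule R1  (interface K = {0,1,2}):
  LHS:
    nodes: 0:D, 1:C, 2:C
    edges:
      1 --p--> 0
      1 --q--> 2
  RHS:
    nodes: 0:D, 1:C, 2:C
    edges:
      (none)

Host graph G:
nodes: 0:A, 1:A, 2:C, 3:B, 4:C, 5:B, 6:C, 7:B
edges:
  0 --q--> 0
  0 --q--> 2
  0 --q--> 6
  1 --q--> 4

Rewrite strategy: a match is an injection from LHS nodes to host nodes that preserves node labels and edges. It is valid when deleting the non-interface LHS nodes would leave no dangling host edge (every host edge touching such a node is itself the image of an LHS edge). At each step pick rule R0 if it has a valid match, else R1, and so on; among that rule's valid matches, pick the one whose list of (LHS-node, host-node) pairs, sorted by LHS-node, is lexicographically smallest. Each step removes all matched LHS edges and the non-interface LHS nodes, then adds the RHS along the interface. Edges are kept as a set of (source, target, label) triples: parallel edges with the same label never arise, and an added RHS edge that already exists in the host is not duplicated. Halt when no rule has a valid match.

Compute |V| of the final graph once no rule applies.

start.  V:8 E:4  edges: 0-q->0 0-q->2 0-q->6 1-q->4
1. fire R0 via {0↦2, 1↦0, 2↦3, 3↦1}  →  V:6 E:3  edges: 0-q->0 0-q->6 1-q->4
2. fire R0 via {0↦4, 1↦1, 2↦5, 3↦0}  →  V:4 E:2  edges: 0-q->0 0-q->6
3. fire R0 via {0↦6, 1↦0, 2↦7, 3↦1}  →  V:2 E:1  edges: 0-q->0
normal form: no rule applies after step 3
NF nodes: {0:A, 1:A}

Answer: 2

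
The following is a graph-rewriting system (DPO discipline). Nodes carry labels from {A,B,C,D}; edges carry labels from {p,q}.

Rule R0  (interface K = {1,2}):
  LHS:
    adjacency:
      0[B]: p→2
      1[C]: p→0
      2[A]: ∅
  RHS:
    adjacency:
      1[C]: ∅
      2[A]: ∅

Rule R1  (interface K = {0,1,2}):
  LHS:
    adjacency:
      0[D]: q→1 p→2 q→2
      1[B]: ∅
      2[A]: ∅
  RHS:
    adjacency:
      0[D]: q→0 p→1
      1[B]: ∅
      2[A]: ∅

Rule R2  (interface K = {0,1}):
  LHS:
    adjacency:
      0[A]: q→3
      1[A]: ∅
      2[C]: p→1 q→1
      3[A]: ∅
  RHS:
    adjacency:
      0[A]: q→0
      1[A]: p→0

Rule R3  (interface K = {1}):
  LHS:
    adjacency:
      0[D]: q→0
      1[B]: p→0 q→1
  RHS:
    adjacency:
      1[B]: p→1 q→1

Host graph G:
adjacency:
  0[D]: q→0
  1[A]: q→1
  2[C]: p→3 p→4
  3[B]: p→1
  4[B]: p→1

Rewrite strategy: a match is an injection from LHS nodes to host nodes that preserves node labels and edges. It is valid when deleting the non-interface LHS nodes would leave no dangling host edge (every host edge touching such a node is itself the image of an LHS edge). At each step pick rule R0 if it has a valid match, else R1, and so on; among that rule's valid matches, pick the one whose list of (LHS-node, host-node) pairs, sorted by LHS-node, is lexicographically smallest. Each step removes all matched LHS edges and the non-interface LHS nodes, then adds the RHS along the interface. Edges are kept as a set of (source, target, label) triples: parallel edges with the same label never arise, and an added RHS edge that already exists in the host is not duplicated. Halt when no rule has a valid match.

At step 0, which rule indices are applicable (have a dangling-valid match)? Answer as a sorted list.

Answer: [R0]

Steps:
R0: 2 valid matches — {0↦3, 1↦2, 2↦1}, {0↦4, 1↦2, 2↦1}
R1: no valid match — LHS pattern not found
R2: no valid match — LHS pattern not found
R3: no valid match — LHS pattern not found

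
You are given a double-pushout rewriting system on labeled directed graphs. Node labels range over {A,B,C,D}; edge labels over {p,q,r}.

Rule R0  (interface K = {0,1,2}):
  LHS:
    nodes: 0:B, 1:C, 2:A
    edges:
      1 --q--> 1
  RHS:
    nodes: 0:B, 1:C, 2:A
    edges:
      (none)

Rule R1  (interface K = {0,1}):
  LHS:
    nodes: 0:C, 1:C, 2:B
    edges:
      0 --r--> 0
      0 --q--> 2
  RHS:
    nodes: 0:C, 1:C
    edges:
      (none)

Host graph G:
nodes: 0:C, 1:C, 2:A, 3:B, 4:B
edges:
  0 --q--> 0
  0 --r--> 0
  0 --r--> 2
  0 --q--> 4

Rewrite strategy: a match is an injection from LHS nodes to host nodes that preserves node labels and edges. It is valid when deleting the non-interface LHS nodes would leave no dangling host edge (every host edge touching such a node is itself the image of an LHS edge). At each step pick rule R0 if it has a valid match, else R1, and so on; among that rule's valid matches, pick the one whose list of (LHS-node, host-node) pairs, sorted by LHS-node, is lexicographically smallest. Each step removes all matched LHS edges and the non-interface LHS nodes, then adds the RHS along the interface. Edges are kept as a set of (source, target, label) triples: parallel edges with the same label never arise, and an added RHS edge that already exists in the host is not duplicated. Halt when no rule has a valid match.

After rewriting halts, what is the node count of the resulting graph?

Answer: 4

Steps:
start.  V:5 E:4  edges: 0-q->0 0-r->0 0-r->2 0-q->4
1. fire R0 via {0↦3, 1↦0, 2↦2}  →  V:5 E:3  edges: 0-r->0 0-r->2 0-q->4
2. fire R1 via {0↦0, 1↦1, 2↦4}  →  V:4 E:1  edges: 0-r->2
normal form: no rule applies after step 2
NF nodes: {0:C, 1:C, 2:A, 3:B}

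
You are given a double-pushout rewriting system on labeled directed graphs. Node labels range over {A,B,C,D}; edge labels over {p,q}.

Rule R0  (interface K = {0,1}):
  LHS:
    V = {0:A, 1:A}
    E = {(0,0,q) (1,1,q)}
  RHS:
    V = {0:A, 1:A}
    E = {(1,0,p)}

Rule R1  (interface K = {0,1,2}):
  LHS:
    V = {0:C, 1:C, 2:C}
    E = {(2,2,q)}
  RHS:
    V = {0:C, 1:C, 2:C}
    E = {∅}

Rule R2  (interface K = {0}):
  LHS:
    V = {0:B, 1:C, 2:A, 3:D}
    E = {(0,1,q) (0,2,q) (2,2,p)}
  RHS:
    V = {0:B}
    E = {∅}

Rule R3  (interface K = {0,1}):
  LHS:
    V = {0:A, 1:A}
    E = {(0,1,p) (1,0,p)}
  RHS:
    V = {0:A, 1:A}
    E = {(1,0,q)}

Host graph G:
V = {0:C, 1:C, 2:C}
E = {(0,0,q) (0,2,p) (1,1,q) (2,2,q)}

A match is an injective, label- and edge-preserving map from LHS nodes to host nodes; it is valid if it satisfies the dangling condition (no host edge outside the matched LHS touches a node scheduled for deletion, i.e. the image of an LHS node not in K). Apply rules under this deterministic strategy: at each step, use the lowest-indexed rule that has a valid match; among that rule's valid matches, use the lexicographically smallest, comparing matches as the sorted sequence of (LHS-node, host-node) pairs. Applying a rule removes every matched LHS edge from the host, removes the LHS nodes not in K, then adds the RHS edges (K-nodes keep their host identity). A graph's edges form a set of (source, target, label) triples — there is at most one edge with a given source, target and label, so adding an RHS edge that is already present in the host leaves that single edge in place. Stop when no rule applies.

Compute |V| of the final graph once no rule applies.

Answer: 3

Derivation:
start.  V:3 E:4  edges: 0-q->0 0-p->2 1-q->1 2-q->2
1. fire R1 via {0↦0, 1↦1, 2↦2}  →  V:3 E:3  edges: 0-q->0 0-p->2 1-q->1
2. fire R1 via {0↦0, 1↦2, 2↦1}  →  V:3 E:2  edges: 0-q->0 0-p->2
3. fire R1 via {0↦1, 1↦2, 2↦0}  →  V:3 E:1  edges: 0-p->2
halt: no rule applies after step 3
NF nodes: {0:C, 1:C, 2:C}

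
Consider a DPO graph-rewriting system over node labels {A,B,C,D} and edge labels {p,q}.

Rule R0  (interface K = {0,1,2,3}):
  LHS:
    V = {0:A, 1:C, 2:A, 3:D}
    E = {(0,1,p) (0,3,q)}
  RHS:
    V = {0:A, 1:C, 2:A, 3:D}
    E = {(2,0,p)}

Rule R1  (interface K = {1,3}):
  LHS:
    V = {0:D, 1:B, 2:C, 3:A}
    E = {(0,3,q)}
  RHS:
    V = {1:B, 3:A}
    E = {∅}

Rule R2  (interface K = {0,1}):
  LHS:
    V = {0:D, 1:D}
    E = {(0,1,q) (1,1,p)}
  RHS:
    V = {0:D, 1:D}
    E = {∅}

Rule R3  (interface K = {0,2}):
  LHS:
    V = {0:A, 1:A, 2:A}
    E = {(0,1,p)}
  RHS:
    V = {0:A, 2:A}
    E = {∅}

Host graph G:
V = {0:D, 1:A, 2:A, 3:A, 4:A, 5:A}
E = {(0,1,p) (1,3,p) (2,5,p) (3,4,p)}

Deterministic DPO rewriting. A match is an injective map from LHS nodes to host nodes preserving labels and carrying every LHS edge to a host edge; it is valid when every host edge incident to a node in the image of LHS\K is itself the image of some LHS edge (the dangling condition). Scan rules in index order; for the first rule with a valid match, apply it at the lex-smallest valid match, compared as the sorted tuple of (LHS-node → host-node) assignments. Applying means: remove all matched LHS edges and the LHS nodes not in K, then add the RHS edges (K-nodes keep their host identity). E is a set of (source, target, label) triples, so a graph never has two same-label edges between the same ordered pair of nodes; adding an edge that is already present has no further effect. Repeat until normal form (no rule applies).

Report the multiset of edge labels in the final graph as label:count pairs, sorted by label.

start.  V:6 E:4  edges: 0-p->1 1-p->3 2-p->5 3-p->4
1. fire R3 via {0↦2, 1↦5, 2↦1}  →  V:5 E:3  edges: 0-p->1 1-p->3 3-p->4
2. fire R3 via {0↦3, 1↦4, 2↦1}  →  V:4 E:2  edges: 0-p->1 1-p->3
3. fire R3 via {0↦1, 1↦3, 2↦2}  →  V:3 E:1  edges: 0-p->1
normal form: no rule applies after step 3
NF edges: [(0, 1, 'p')]

Answer: p:1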